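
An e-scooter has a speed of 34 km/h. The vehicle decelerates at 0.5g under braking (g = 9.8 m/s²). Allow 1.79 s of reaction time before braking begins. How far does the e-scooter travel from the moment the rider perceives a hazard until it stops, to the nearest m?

Total stopping distance ≈ 26 m

34 km/h ÷ 3.6 = 9.4444 m/s.
a = 0.5 × 9.8 = 4.900 m/s².
Reaction distance = v·t_r = 9.4444 × 1.79 = 16.905 m.
Braking distance = v²/(2a) = 9.4444² / (2 × 4.900) = 89.197 / 9.800 = 9.102 m.
Total = 16.905 + 9.102 = 26.007 m.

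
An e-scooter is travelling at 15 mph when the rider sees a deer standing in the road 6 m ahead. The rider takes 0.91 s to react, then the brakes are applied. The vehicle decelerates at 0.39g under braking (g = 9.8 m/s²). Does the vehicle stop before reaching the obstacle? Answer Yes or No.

15 mph × 0.44704 = 6.7056 m/s.
a = 0.39 × 9.8 = 3.822 m/s².
Reaction distance = 6.7056 × 0.91 = 6.102 m.
Braking distance = v²/(2a) = 44.965 / 7.644 = 5.882 m.
Total stopping distance = 6.102 + 5.882 = 11.984 m, vs 6 m available — it cannot stop in time and overshoots by 11.984 − 6 = 5.984 m.

No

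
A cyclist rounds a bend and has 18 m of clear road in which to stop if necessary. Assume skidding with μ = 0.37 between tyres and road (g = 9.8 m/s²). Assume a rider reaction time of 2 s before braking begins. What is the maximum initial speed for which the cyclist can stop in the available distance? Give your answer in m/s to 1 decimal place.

Maximum speed ≈ 6.3 m/s

a = μg = 0.37 × 9.8 = 3.626 m/s².
Stopping distance: v·t_r + v²/(2a) = 18 with t_r = 2 s and a = 3.626 m/s².
So v² + 14.504 v − 130.54 = 0.
Positive root: v = −a·t_r + √((a·t_r)² + 2a·d) = −7.252 + √(52.592 + 130.54) = 6.2806 m/s.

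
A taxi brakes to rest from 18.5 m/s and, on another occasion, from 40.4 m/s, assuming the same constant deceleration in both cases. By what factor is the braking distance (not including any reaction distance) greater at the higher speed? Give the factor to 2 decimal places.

Braking distance d = v²/(2a), so with a fixed, d ∝ v².
Factor = (40.4/18.5)² = 2.1838² = 4.7690.

Factor ≈ 4.77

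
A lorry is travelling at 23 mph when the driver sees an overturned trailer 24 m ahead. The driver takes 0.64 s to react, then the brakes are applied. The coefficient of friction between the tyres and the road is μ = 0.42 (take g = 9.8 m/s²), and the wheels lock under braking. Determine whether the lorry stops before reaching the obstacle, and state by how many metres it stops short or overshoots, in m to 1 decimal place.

Yes — it stops 4.6 m short of the obstacle

23 mph × 0.44704 = 10.2819 m/s.
a = μg = 0.42 × 9.8 = 4.116 m/s².
Reaction distance = 10.2819 × 0.64 = 6.580 m.
Braking distance = v²/(2a) = 105.717 / 8.232 = 12.842 m.
Total stopping distance = 6.580 + 12.842 = 19.422 m, vs 24 m available — it stops with 24 − 19.422 = 4.578 m to spare.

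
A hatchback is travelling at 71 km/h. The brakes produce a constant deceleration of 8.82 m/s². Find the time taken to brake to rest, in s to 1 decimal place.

71 km/h ÷ 3.6 = 19.7222 m/s.
Braking time = v/a = 19.7222 / 8.820 = 2.236 s.

Braking time ≈ 2.2 s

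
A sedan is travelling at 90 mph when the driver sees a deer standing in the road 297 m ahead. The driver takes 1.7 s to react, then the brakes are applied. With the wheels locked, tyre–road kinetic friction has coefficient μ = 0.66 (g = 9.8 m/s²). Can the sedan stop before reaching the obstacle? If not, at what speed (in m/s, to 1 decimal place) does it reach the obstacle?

Yes — it stops about 103.5 m short of the obstacle, so it never reaches it

90 mph × 0.44704 = 40.2336 m/s.
a = μg = 0.66 × 9.8 = 6.468 m/s².
Reaction distance = 40.2336 × 1.7 = 68.397 m.
Braking distance = v²/(2a) = 1618.743 / 12.936 = 125.135 m.
Total stopping distance = 68.397 + 125.135 = 193.532 m, vs 297 m available — it stops with 297 − 193.532 = 103.468 m to spare.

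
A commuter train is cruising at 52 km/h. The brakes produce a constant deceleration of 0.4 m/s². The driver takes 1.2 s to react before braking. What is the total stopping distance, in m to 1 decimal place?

52 km/h ÷ 3.6 = 14.4444 m/s.
Reaction distance = v·t_r = 14.4444 × 1.2 = 17.333 m.
Braking distance = v²/(2a) = 14.4444² / (2 × 0.400) = 208.641 / 0.800 = 260.801 m.
Total = 17.333 + 260.801 = 278.134 m.

Total stopping distance ≈ 278.1 m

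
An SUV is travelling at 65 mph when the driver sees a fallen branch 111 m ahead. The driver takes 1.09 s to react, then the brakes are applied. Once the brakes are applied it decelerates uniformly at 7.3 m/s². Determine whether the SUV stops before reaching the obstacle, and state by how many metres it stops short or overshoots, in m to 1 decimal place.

Yes — it stops 21.5 m short of the obstacle

65 mph × 0.44704 = 29.0576 m/s.
Reaction distance = 29.0576 × 1.09 = 31.673 m.
Braking distance = v²/(2a) = 844.344 / 14.600 = 57.832 m.
Total stopping distance = 31.673 + 57.832 = 89.505 m, vs 111 m available — it stops with 111 − 89.505 = 21.495 m to spare.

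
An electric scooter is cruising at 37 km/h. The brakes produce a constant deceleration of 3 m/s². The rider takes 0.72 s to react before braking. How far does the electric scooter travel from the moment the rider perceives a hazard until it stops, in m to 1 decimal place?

Total stopping distance ≈ 25.0 m

37 km/h ÷ 3.6 = 10.2778 m/s.
Reaction distance = v·t_r = 10.2778 × 0.72 = 7.400 m.
Braking distance = v²/(2a) = 10.2778² / (2 × 3.000) = 105.633 / 6.000 = 17.605 m.
Total = 7.400 + 17.605 = 25.005 m.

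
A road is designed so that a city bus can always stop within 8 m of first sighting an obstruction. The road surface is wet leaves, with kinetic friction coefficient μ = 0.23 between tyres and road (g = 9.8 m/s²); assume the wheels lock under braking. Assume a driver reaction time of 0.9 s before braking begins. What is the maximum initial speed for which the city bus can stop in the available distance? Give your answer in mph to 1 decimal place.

a = μg = 0.23 × 9.8 = 2.254 m/s².
Stopping distance: v·t_r + v²/(2a) = 8 with t_r = 0.9 s and a = 2.254 m/s².
So v² + 4.057 v − 36.06 = 0.
Positive root: v = −a·t_r + √((a·t_r)² + 2a·d) = −2.029 + √(4.117 + 36.06) = 4.3095 m/s.
4.3095 m/s ÷ 0.44704 = 9.640 mph.

Maximum speed ≈ 9.6 mph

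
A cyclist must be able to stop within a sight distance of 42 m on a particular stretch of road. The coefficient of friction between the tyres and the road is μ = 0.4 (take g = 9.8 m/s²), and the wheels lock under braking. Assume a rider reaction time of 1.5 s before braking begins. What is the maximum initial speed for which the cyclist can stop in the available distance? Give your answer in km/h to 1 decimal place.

a = μg = 0.4 × 9.8 = 3.920 m/s².
Stopping distance: v·t_r + v²/(2a) = 42 with t_r = 1.5 s and a = 3.920 m/s².
So v² + 11.760 v − 329.28 = 0.
Positive root: v = −a·t_r + √((a·t_r)² + 2a·d) = −5.880 + √(34.574 + 329.28) = 13.1950 m/s.
13.1950 m/s × 3.6 = 47.502 km/h.

Maximum speed ≈ 47.5 km/h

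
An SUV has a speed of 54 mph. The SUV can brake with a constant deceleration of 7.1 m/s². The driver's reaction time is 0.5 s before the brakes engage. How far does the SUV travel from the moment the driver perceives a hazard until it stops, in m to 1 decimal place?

Total stopping distance ≈ 53.1 m

54 mph × 0.44704 = 24.1402 m/s.
Reaction distance = v·t_r = 24.1402 × 0.5 = 12.070 m.
Braking distance = v²/(2a) = 24.1402² / (2 × 7.100) = 582.749 / 14.200 = 41.039 m.
Total = 12.070 + 41.039 = 53.109 m.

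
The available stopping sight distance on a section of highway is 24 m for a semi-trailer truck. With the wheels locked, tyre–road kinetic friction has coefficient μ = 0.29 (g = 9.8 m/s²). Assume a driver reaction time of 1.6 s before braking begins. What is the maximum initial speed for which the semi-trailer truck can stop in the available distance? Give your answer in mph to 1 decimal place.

a = μg = 0.29 × 9.8 = 2.842 m/s².
Stopping distance: v·t_r + v²/(2a) = 24 with t_r = 1.6 s and a = 2.842 m/s².
So v² + 9.094 v − 136.42 = 0.
Positive root: v = −a·t_r + √((a·t_r)² + 2a·d) = −4.547 + √(20.675 + 136.42) = 7.9868 m/s.
7.9868 m/s ÷ 0.44704 = 17.866 mph.

Maximum speed ≈ 17.9 mph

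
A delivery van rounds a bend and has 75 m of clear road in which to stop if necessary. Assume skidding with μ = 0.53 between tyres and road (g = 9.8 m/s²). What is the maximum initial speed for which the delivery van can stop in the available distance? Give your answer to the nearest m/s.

Maximum speed ≈ 28 m/s

a = μg = 0.53 × 9.8 = 5.194 m/s².
v²/(2a) = d ⇒ v = √(2 × 5.194 × 75) = √779.10 = 27.9124 m/s.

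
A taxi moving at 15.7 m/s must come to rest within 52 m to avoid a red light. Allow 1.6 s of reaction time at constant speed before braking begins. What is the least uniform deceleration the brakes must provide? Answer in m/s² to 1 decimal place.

Required deceleration ≈ 4.6 m/s²

Distance covered during reaction = 15.7000 × 1.6 = 25.120 m.
Distance available for braking: 52 − 25.120 = 26.880 m.
v² = 2a·d ⇒ a = v²/(2d) = 15.7000² / (2 × 26.880) = 246.490 / 53.760 = 4.5850 m/s².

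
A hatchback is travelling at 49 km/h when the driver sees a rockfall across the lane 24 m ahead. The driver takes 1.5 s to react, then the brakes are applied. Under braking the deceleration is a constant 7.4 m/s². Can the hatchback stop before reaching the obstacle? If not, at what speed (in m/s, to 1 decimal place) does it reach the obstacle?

No — it strikes the obstacle at 11.5 m/s

49 km/h ÷ 3.6 = 13.6111 m/s.
Reaction distance = 13.6111 × 1.5 = 20.417 m.
Braking distance needed to stop: v²/(2a) = 185.262 / 14.800 = 12.518 m, so total needed = 20.417 + 12.518 = 32.935 m > 24 m — it cannot stop.
Distance remaining when braking begins: 24 − 20.417 = 3.583 m.
v² = v₀² − 2a·d = 185.262 − 2 × 7.400 × 3.583 = 132.234 m²/s².
v = √132.234 = 11.499 m/s.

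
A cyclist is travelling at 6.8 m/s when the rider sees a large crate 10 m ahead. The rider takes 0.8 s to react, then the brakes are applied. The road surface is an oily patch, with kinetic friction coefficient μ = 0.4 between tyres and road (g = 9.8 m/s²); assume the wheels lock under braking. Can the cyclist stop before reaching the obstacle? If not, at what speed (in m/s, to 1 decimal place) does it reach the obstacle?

a = μg = 0.4 × 9.8 = 3.920 m/s².
Reaction distance = 6.8000 × 0.8 = 5.440 m.
Braking distance needed to stop: v²/(2a) = 46.240 / 7.840 = 5.898 m, so total needed = 5.440 + 5.898 = 11.338 m > 10 m — it cannot stop.
Distance remaining when braking begins: 10 − 5.440 = 4.560 m.
v² = v₀² − 2a·d = 46.240 − 2 × 3.920 × 4.560 = 10.490 m²/s².
v = √10.490 = 3.239 m/s.

No — it strikes the obstacle at 3.2 m/s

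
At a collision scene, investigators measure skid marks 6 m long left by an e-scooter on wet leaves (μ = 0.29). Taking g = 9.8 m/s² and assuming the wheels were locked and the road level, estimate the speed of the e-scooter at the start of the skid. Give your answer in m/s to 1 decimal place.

Initial speed ≈ 5.8 m/s

Deceleration a = μg = 0.29 × 9.8 = 2.842 m/s².
v = √(2a·d) = √(2 × 2.842 × 6) = √34.104 = 5.8399 m/s.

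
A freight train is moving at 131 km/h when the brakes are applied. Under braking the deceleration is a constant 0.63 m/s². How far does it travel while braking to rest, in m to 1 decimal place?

131 km/h ÷ 3.6 = 36.3889 m/s.
Braking distance = v²/(2a) = 36.3889² / (2 × 0.630) = 1324.152 / 1.260 = 1050.914 m.

Braking distance ≈ 1050.9 m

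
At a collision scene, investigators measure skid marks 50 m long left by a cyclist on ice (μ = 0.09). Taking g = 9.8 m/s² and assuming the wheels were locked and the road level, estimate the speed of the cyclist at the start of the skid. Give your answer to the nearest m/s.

Deceleration a = μg = 0.09 × 9.8 = 0.882 m/s².
v = √(2a·d) = √(2 × 0.882 × 50) = √88.200 = 9.3915 m/s.

Initial speed ≈ 9 m/s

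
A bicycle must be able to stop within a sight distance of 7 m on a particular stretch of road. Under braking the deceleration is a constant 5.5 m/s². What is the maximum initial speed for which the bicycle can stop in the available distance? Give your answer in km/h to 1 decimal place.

Maximum speed ≈ 31.6 km/h

v²/(2a) = d ⇒ v = √(2 × 5.500 × 7) = √77.00 = 8.7750 m/s.
8.7750 m/s × 3.6 = 31.590 km/h.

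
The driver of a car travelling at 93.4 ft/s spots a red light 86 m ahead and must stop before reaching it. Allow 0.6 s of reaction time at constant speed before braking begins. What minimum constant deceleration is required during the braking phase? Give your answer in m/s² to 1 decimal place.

Required deceleration ≈ 5.9 m/s²

93.4 ft/s × 0.3048 = 28.4683 m/s.
Distance covered during reaction = 28.4683 × 0.6 = 17.081 m.
Distance available for braking: 86 − 17.081 = 68.919 m.
v² = 2a·d ⇒ a = v²/(2d) = 28.4683² / (2 × 68.919) = 810.444 / 137.838 = 5.8797 m/s².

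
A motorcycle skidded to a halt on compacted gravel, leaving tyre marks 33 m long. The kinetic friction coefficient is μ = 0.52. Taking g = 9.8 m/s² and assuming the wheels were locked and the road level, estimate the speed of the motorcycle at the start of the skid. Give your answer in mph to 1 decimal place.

Deceleration a = μg = 0.52 × 9.8 = 5.096 m/s².
v = √(2a·d) = √(2 × 5.096 × 33) = √336.336 = 18.3395 m/s.
= 18.3395 ÷ 0.44704 = 41.024 mph.

Initial speed ≈ 41.0 mph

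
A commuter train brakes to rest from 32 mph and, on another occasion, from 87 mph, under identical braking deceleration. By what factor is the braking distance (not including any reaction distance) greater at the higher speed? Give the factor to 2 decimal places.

Braking distance d = v²/(2a), so with a fixed, d ∝ v².
Factor = (87/32)² = 2.7188² = 7.3919.

Factor ≈ 7.39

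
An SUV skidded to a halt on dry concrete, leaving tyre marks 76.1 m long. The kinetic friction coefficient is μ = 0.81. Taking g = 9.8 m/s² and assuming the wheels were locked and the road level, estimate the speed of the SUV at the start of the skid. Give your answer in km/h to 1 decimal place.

Initial speed ≈ 125.1 km/h

Deceleration a = μg = 0.81 × 9.8 = 7.938 m/s².
v = √(2a·d) = √(2 × 7.938 × 76.1) = √1208.164 = 34.7587 m/s.
= 34.7587 × 3.6 = 125.131 km/h.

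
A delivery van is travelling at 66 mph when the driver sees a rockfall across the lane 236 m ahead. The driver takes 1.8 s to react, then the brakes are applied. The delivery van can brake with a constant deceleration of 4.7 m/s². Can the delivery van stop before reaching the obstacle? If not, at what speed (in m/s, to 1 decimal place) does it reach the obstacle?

Yes — it stops about 90.3 m short of the obstacle, so it never reaches it

66 mph × 0.44704 = 29.5046 m/s.
Reaction distance = 29.5046 × 1.8 = 53.108 m.
Braking distance = v²/(2a) = 870.521 / 9.400 = 92.609 m.
Total stopping distance = 53.108 + 92.609 = 145.717 m, vs 236 m available — it stops with 236 − 145.717 = 90.283 m to spare.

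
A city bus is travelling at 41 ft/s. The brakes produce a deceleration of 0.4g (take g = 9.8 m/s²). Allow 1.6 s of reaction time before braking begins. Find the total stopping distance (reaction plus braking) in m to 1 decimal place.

Total stopping distance ≈ 39.9 m

41 ft/s × 0.3048 = 12.4968 m/s.
a = 0.4 × 9.8 = 3.920 m/s².
Reaction distance = v·t_r = 12.4968 × 1.6 = 19.995 m.
Braking distance = v²/(2a) = 12.4968² / (2 × 3.920) = 156.170 / 7.840 = 19.920 m.
Total = 19.995 + 19.920 = 39.915 m.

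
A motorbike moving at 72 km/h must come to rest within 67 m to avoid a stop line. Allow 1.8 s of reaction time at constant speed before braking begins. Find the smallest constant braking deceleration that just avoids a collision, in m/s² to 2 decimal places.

Required deceleration ≈ 6.45 m/s²

72 km/h ÷ 3.6 = 20.0000 m/s.
Distance covered during reaction = 20.0000 × 1.8 = 36.000 m.
Distance available for braking: 67 − 36.000 = 31.000 m.
v² = 2a·d ⇒ a = v²/(2d) = 20.0000² / (2 × 31.000) = 400.000 / 62.000 = 6.4516 m/s².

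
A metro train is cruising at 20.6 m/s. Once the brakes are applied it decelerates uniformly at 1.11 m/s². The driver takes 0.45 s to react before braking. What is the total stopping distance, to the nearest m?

Reaction distance = v·t_r = 20.6000 × 0.45 = 9.270 m.
Braking distance = v²/(2a) = 20.6000² / (2 × 1.110) = 424.360 / 2.220 = 191.153 m.
Total = 9.270 + 191.153 = 200.423 m.

Total stopping distance ≈ 200 m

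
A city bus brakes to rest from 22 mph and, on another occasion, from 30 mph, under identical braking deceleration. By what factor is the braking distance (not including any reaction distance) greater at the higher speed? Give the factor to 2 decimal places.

Braking distance d = v²/(2a), so with a fixed, d ∝ v².
Factor = (30/22)² = 1.3636² = 1.8594.

Factor ≈ 1.86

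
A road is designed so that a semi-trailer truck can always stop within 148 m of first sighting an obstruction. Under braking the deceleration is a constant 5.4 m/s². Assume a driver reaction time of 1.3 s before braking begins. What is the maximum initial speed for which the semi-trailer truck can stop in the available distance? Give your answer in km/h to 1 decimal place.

Stopping distance: v·t_r + v²/(2a) = 148 with t_r = 1.3 s and a = 5.400 m/s².
So v² + 14.040 v − 1598.40 = 0.
Positive root: v = −a·t_r + √((a·t_r)² + 2a·d) = −7.020 + √(49.280 + 1598.40) = 33.5716 m/s.
33.5716 m/s × 3.6 = 120.858 km/h.

Maximum speed ≈ 120.9 km/h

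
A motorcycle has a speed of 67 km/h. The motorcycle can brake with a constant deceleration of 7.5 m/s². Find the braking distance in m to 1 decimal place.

67 km/h ÷ 3.6 = 18.6111 m/s.
Braking distance = v²/(2a) = 18.6111² / (2 × 7.500) = 346.373 / 15.000 = 23.092 m.

Braking distance ≈ 23.1 m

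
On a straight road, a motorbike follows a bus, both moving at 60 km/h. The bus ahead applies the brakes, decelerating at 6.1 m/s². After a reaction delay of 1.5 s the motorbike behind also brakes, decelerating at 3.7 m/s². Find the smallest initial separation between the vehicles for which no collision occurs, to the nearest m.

60 km/h ÷ 3.6 = 16.6667 m/s.
Leader travels v²/(2a_L) = 277.779 / 12.200 = 22.769 m before stopping.
Follower covers v·t_r = 16.6667 × 1.5 = 25.000 m while reacting, then v²/(2a_F) = 277.779 / 7.400 = 37.538 m while braking, for a total of 25.000 + 37.538 = 62.538 m.
Since a_F ≤ a_L and the follower starts braking later, the follower is never slower than the leader, so the closest approach is when both have stopped.
Minimum gap = 62.538 − 22.769 = 39.769 m.

Minimum gap ≈ 40 m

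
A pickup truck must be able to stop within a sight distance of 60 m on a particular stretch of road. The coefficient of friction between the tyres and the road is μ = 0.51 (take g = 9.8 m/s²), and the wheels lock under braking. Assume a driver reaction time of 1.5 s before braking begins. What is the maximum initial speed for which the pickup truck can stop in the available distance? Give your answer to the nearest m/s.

a = μg = 0.51 × 9.8 = 4.998 m/s².
Stopping distance: v·t_r + v²/(2a) = 60 with t_r = 1.5 s and a = 4.998 m/s².
So v² + 14.994 v − 599.76 = 0.
Positive root: v = −a·t_r + √((a·t_r)² + 2a·d) = −7.497 + √(56.205 + 599.76) = 18.1148 m/s.

Maximum speed ≈ 18 m/s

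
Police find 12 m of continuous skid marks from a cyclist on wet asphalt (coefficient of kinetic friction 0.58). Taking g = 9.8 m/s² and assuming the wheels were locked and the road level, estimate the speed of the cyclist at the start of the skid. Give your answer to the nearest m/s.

Deceleration a = μg = 0.58 × 9.8 = 5.684 m/s².
v = √(2a·d) = √(2 × 5.684 × 12) = √136.416 = 11.6797 m/s.

Initial speed ≈ 12 m/s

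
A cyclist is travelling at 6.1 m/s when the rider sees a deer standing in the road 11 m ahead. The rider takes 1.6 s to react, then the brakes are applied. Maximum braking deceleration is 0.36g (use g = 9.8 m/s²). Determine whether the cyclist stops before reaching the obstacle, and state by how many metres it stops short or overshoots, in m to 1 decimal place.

No — it overshoots by 4.0 m

a = 0.36 × 9.8 = 3.528 m/s².
Reaction distance = 6.1000 × 1.6 = 9.760 m.
Braking distance = v²/(2a) = 37.210 / 7.056 = 5.274 m.
Total stopping distance = 9.760 + 5.274 = 15.034 m, vs 11 m available — it cannot stop in time and overshoots by 15.034 − 11 = 4.034 m.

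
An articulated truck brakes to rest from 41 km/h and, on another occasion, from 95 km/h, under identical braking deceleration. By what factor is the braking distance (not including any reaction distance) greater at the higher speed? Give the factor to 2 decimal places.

Factor ≈ 5.37

Braking distance d = v²/(2a), so with a fixed, d ∝ v².
Factor = (95/41)² = 2.3171² = 5.3690.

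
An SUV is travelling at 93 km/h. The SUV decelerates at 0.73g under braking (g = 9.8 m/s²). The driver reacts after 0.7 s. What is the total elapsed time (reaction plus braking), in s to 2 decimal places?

93 km/h ÷ 3.6 = 25.8333 m/s.
a = 0.73 × 9.8 = 7.154 m/s².
Braking time = v/a = 25.8333 / 7.154 = 3.611 s.
Total = 0.7 + 3.611 = 4.311 s.

Total time ≈ 4.31 s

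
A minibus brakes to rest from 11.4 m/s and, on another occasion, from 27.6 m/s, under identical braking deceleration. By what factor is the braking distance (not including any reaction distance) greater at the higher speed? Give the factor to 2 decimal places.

Factor ≈ 5.86

Braking distance d = v²/(2a), so with a fixed, d ∝ v².
Factor = (27.6/11.4)² = 2.4211² = 5.8617.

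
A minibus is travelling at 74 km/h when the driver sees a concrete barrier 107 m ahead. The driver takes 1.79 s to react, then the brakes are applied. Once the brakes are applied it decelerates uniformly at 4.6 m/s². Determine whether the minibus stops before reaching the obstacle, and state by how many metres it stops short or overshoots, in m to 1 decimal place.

Yes — it stops 24.3 m short of the obstacle

74 km/h ÷ 3.6 = 20.5556 m/s.
Reaction distance = 20.5556 × 1.79 = 36.795 m.
Braking distance = v²/(2a) = 422.533 / 9.200 = 45.928 m.
Total stopping distance = 36.795 + 45.928 = 82.723 m, vs 107 m available — it stops with 107 − 82.723 = 24.277 m to spare.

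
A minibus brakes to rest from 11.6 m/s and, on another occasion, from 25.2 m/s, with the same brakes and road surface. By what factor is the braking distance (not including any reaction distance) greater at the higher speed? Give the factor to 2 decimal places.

Braking distance d = v²/(2a), so with a fixed, d ∝ v².
Factor = (25.2/11.6)² = 2.1724² = 4.7193.

Factor ≈ 4.72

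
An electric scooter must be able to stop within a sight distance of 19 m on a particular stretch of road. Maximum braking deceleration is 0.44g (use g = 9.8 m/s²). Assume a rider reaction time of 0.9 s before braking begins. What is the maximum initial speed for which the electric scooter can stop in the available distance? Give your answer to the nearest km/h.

a = 0.44 × 9.8 = 4.312 m/s².
Stopping distance: v·t_r + v²/(2a) = 19 with t_r = 0.9 s and a = 4.312 m/s².
So v² + 7.762 v − 163.86 = 0.
Positive root: v = −a·t_r + √((a·t_r)² + 2a·d) = −3.881 + √(15.062 + 163.86) = 9.4952 m/s.
9.4952 m/s × 3.6 = 34.183 km/h.

Maximum speed ≈ 34 km/h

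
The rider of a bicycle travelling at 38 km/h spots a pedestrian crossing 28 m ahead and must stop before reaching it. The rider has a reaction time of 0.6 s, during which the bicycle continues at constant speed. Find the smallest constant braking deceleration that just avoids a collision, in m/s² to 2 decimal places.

38 km/h ÷ 3.6 = 10.5556 m/s.
Distance covered during reaction = 10.5556 × 0.6 = 6.333 m.
Distance available for braking: 28 − 6.333 = 21.667 m.
v² = 2a·d ⇒ a = v²/(2d) = 10.5556² / (2 × 21.667) = 111.421 / 43.334 = 2.5712 m/s².

Required deceleration ≈ 2.57 m/s²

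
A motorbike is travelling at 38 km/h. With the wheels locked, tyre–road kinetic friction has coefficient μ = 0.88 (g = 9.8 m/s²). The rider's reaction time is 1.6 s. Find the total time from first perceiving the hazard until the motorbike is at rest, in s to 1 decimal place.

38 km/h ÷ 3.6 = 10.5556 m/s.
a = μg = 0.88 × 9.8 = 8.624 m/s².
Braking time = v/a = 10.5556 / 8.624 = 1.224 s.
Total = 1.6 + 1.224 = 2.824 s.

Total time ≈ 2.8 s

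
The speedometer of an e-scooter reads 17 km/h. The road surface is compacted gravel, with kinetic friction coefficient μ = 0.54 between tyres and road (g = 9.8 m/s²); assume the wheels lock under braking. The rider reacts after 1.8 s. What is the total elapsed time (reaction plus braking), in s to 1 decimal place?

Total time ≈ 2.7 s

17 km/h ÷ 3.6 = 4.7222 m/s.
a = μg = 0.54 × 9.8 = 5.292 m/s².
Braking time = v/a = 4.7222 / 5.292 = 0.892 s.
Total = 1.8 + 0.892 = 2.692 s.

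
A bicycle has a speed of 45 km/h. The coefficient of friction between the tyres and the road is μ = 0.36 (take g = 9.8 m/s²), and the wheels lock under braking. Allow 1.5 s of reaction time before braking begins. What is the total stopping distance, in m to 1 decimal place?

45 km/h ÷ 3.6 = 12.5000 m/s.
a = μg = 0.36 × 9.8 = 3.528 m/s².
Reaction distance = v·t_r = 12.5000 × 1.5 = 18.750 m.
Braking distance = v²/(2a) = 12.5000² / (2 × 3.528) = 156.250 / 7.056 = 22.144 m.
Total = 18.750 + 22.144 = 40.894 m.

Total stopping distance ≈ 40.9 m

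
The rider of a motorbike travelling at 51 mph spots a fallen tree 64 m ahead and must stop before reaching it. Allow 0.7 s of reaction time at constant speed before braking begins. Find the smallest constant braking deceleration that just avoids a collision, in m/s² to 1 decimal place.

Required deceleration ≈ 5.4 m/s²

51 mph × 0.44704 = 22.7990 m/s.
Distance covered during reaction = 22.7990 × 0.7 = 15.959 m.
Distance available for braking: 64 − 15.959 = 48.041 m.
v² = 2a·d ⇒ a = v²/(2d) = 22.7990² / (2 × 48.041) = 519.794 / 96.082 = 5.4099 m/s².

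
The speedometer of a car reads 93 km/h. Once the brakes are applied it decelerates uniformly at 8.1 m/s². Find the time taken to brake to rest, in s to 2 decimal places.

Braking time ≈ 3.19 s

93 km/h ÷ 3.6 = 25.8333 m/s.
Braking time = v/a = 25.8333 / 8.100 = 3.189 s.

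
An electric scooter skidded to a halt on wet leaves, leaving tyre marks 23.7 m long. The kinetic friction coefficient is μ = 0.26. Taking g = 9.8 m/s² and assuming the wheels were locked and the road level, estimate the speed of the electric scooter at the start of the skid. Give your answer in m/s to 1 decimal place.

Initial speed ≈ 11.0 m/s

Deceleration a = μg = 0.26 × 9.8 = 2.548 m/s².
v = √(2a·d) = √(2 × 2.548 × 23.7) = √120.775 = 10.9898 m/s.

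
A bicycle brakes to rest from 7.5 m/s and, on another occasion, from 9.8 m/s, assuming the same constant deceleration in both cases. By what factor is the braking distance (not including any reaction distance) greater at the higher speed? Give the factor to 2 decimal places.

Factor ≈ 1.71

Braking distance d = v²/(2a), so with a fixed, d ∝ v².
Factor = (9.8/7.5)² = 1.3067² = 1.7075.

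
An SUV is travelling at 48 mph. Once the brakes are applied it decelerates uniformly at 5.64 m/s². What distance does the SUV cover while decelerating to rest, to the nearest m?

48 mph × 0.44704 = 21.4579 m/s.
Braking distance = v²/(2a) = 21.4579² / (2 × 5.640) = 460.441 / 11.280 = 40.819 m.

Braking distance ≈ 41 m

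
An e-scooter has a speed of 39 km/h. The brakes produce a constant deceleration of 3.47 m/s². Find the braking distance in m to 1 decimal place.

39 km/h ÷ 3.6 = 10.8333 m/s.
Braking distance = v²/(2a) = 10.8333² / (2 × 3.470) = 117.360 / 6.940 = 16.911 m.

Braking distance ≈ 16.9 m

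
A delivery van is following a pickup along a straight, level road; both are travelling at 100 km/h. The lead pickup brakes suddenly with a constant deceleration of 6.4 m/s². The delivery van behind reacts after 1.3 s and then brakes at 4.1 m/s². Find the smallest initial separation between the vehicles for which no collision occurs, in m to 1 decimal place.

Minimum gap ≈ 69.9 m

100 km/h ÷ 3.6 = 27.7778 m/s.
Leader travels v²/(2a_L) = 771.606 / 12.800 = 60.282 m before stopping.
Follower covers v·t_r = 27.7778 × 1.3 = 36.111 m while reacting, then v²/(2a_F) = 771.606 / 8.200 = 94.098 m while braking, for a total of 36.111 + 94.098 = 130.209 m.
Since a_F ≤ a_L and the follower starts braking later, the follower is never slower than the leader, so the closest approach is when both have stopped.
Minimum gap = 130.209 − 60.282 = 69.927 m.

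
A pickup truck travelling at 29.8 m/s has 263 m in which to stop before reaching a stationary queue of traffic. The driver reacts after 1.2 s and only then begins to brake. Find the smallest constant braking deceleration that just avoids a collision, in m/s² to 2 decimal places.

Required deceleration ≈ 1.95 m/s²

Distance covered during reaction = 29.8000 × 1.2 = 35.760 m.
Distance available for braking: 263 − 35.760 = 227.240 m.
v² = 2a·d ⇒ a = v²/(2d) = 29.8000² / (2 × 227.240) = 888.040 / 454.480 = 1.9540 m/s².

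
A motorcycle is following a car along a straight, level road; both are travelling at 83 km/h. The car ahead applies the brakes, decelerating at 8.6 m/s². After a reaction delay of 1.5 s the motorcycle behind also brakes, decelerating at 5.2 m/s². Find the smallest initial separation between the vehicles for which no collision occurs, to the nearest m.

83 km/h ÷ 3.6 = 23.0556 m/s.
Leader travels v²/(2a_L) = 531.561 / 17.200 = 30.905 m before stopping.
Follower covers v·t_r = 23.0556 × 1.5 = 34.583 m while reacting, then v²/(2a_F) = 531.561 / 10.400 = 51.112 m while braking, for a total of 34.583 + 51.112 = 85.695 m.
Since a_F ≤ a_L and the follower starts braking later, the follower is never slower than the leader, so the closest approach is when both have stopped.
Minimum gap = 85.695 − 30.905 = 54.790 m.

Minimum gap ≈ 55 m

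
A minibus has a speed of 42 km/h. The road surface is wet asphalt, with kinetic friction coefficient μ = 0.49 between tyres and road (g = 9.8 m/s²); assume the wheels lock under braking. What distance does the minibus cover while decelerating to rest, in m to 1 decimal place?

42 km/h ÷ 3.6 = 11.6667 m/s.
a = μg = 0.49 × 9.8 = 4.802 m/s².
Braking distance = v²/(2a) = 11.6667² / (2 × 4.802) = 136.112 / 9.604 = 14.172 m.

Braking distance ≈ 14.2 m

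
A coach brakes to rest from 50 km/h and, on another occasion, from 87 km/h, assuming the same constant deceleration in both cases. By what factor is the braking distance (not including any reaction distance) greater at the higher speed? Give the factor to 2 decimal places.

Braking distance d = v²/(2a), so with a fixed, d ∝ v².
Factor = (87/50)² = 1.7400² = 3.0276.

Factor ≈ 3.03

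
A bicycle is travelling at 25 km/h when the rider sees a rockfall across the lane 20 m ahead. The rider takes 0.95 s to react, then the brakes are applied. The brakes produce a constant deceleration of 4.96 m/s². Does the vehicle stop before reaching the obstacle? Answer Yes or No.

Yes

25 km/h ÷ 3.6 = 6.9444 m/s.
Reaction distance = 6.9444 × 0.95 = 6.597 m.
Braking distance = v²/(2a) = 48.225 / 9.920 = 4.861 m.
Total stopping distance = 6.597 + 4.861 = 11.458 m, vs 20 m available — it stops with 20 − 11.458 = 8.542 m to spare.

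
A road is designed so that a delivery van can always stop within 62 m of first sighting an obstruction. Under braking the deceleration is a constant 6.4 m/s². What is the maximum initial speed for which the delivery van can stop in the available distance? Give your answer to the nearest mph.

v²/(2a) = d ⇒ v = √(2 × 6.400 × 62) = √793.60 = 28.1709 m/s.
28.1709 m/s ÷ 0.44704 = 63.017 mph.

Maximum speed ≈ 63 mph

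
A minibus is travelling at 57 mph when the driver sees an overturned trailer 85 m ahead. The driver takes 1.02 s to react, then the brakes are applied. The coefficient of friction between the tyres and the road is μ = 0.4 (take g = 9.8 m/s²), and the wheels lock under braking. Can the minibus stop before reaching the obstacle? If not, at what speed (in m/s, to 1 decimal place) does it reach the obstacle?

57 mph × 0.44704 = 25.4813 m/s.
a = μg = 0.4 × 9.8 = 3.920 m/s².
Reaction distance = 25.4813 × 1.02 = 25.991 m.
Braking distance needed to stop: v²/(2a) = 649.297 / 7.840 = 82.818 m, so total needed = 25.991 + 82.818 = 108.809 m > 85 m — it cannot stop.
Distance remaining when braking begins: 85 − 25.991 = 59.009 m.
v² = v₀² − 2a·d = 649.297 − 2 × 3.920 × 59.009 = 186.666 m²/s².
v = √186.666 = 13.663 m/s.

No — it strikes the obstacle at 13.7 m/s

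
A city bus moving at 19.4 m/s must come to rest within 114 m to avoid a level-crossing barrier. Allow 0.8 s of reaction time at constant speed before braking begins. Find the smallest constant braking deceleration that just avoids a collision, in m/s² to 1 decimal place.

Required deceleration ≈ 1.9 m/s²

Distance covered during reaction = 19.4000 × 0.8 = 15.520 m.
Distance available for braking: 114 − 15.520 = 98.480 m.
v² = 2a·d ⇒ a = v²/(2d) = 19.4000² / (2 × 98.480) = 376.360 / 196.960 = 1.9108 m/s².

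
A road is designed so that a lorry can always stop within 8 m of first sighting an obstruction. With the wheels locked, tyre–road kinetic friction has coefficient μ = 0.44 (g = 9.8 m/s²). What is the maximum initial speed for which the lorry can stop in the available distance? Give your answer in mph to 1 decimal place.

a = μg = 0.44 × 9.8 = 4.312 m/s².
v²/(2a) = d ⇒ v = √(2 × 4.312 × 8) = √68.99 = 8.3060 m/s.
8.3060 m/s ÷ 0.44704 = 18.580 mph.

Maximum speed ≈ 18.6 mph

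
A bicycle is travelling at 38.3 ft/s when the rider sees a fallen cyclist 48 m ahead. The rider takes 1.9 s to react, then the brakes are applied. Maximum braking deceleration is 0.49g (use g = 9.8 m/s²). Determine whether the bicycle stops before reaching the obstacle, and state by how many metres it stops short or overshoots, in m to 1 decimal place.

Yes — it stops 11.6 m short of the obstacle

38.3 ft/s × 0.3048 = 11.6738 m/s.
a = 0.49 × 9.8 = 4.802 m/s².
Reaction distance = 11.6738 × 1.9 = 22.180 m.
Braking distance = v²/(2a) = 136.278 / 9.604 = 14.190 m.
Total stopping distance = 22.180 + 14.190 = 36.370 m, vs 48 m available — it stops with 48 − 36.370 = 11.630 m to spare.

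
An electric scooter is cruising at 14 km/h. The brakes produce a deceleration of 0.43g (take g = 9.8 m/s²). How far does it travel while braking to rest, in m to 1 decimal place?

14 km/h ÷ 3.6 = 3.8889 m/s.
a = 0.43 × 9.8 = 4.214 m/s².
Braking distance = v²/(2a) = 3.8889² / (2 × 4.214) = 15.124 / 8.428 = 1.794 m.

Braking distance ≈ 1.8 m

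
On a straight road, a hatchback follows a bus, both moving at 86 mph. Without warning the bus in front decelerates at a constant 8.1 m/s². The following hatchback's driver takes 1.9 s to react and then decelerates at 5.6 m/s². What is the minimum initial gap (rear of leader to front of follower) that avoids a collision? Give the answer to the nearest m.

Minimum gap ≈ 114 m

86 mph × 0.44704 = 38.4454 m/s.
Leader travels v²/(2a_L) = 1478.049 / 16.200 = 91.238 m before stopping.
Follower covers v·t_r = 38.4454 × 1.9 = 73.046 m while reacting, then v²/(2a_F) = 1478.049 / 11.200 = 131.969 m while braking, for a total of 73.046 + 131.969 = 205.015 m.
Since a_F ≤ a_L and the follower starts braking later, the follower is never slower than the leader, so the closest approach is when both have stopped.
Minimum gap = 205.015 − 91.238 = 113.777 m.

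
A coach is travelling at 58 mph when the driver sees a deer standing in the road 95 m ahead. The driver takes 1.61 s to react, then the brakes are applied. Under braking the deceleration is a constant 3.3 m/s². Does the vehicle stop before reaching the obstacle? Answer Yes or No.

No

58 mph × 0.44704 = 25.9283 m/s.
Reaction distance = 25.9283 × 1.61 = 41.745 m.
Braking distance = v²/(2a) = 672.277 / 6.600 = 101.860 m.
Total stopping distance = 41.745 + 101.860 = 143.605 m, vs 95 m available — it cannot stop in time and overshoots by 143.605 − 95 = 48.605 m.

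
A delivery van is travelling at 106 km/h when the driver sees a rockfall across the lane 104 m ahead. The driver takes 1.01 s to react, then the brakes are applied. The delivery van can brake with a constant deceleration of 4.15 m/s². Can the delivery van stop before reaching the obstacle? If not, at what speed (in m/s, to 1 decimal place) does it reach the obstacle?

106 km/h ÷ 3.6 = 29.4444 m/s.
Reaction distance = 29.4444 × 1.01 = 29.739 m.
Braking distance needed to stop: v²/(2a) = 866.973 / 8.300 = 104.455 m, so total needed = 29.739 + 104.455 = 134.194 m > 104 m — it cannot stop.
Distance remaining when braking begins: 104 − 29.739 = 74.261 m.
v² = v₀² − 2a·d = 866.973 − 2 × 4.150 × 74.261 = 250.607 m²/s².
v = √250.607 = 15.831 m/s.

No — it strikes the obstacle at 15.8 m/s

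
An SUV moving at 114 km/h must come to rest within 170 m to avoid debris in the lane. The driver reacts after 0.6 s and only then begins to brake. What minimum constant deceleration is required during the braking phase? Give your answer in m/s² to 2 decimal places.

Required deceleration ≈ 3.32 m/s²

114 km/h ÷ 3.6 = 31.6667 m/s.
Distance covered during reaction = 31.6667 × 0.6 = 19.000 m.
Distance available for braking: 170 − 19.000 = 151.000 m.
v² = 2a·d ⇒ a = v²/(2d) = 31.6667² / (2 × 151.000) = 1002.780 / 302.000 = 3.3205 m/s².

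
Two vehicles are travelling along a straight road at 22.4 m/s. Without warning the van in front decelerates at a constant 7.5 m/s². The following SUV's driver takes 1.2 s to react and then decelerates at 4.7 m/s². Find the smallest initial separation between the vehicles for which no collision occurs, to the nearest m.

Leader travels v²/(2a_L) = 501.760 / 15.000 = 33.451 m before stopping.
Follower covers v·t_r = 22.4000 × 1.2 = 26.880 m while reacting, then v²/(2a_F) = 501.760 / 9.400 = 53.379 m while braking, for a total of 26.880 + 53.379 = 80.259 m.
Since a_F ≤ a_L and the follower starts braking later, the follower is never slower than the leader, so the closest approach is when both have stopped.
Minimum gap = 80.259 − 33.451 = 46.808 m.

Minimum gap ≈ 47 m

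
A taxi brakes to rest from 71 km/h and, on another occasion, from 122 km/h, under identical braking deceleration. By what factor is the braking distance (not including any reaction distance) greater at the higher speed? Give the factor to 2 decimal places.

Factor ≈ 2.95

Braking distance d = v²/(2a), so with a fixed, d ∝ v².
Factor = (122/71)² = 1.7183² = 2.9526.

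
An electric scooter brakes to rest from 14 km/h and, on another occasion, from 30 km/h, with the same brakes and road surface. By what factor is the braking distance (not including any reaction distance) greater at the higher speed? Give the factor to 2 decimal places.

Braking distance d = v²/(2a), so with a fixed, d ∝ v².
Factor = (30/14)² = 2.1429² = 4.5920.

Factor ≈ 4.59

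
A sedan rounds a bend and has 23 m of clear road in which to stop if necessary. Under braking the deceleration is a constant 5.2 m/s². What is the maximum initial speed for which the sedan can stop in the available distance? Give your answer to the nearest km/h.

Maximum speed ≈ 56 km/h

v²/(2a) = d ⇒ v = √(2 × 5.200 × 23) = √239.20 = 15.4661 m/s.
15.4661 m/s × 3.6 = 55.678 km/h.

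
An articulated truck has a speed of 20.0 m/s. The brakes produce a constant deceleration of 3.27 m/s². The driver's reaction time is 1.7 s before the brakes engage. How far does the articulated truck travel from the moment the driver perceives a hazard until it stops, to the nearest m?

Reaction distance = v·t_r = 20.0000 × 1.7 = 34.000 m.
Braking distance = v²/(2a) = 20.0000² / (2 × 3.270) = 400.000 / 6.540 = 61.162 m.
Total = 34.000 + 61.162 = 95.162 m.

Total stopping distance ≈ 95 m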